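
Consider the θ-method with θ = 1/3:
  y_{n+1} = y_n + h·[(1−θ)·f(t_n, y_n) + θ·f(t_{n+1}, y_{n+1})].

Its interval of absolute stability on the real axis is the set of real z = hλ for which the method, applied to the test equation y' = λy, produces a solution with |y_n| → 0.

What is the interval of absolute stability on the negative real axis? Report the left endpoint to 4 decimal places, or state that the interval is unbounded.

z∈(-6.0000,0).

Test eqn y'=λy, z=hλ:
  y_{n+1} = y_n + z·[2/3·y_n + 1/3·y_{n+1}] ⇒ (1 − 1/3z)y_{n+1} = (1 + 2/3z)y_n
  so R(z) = (1 + 2/3z)/(1 − 1/3z).

Solve |R(x)|<1 on ℝ⁻.
x=-0.56: |R|=0.5281
R=−1: 1+2/3x = −1+1/3x ⇒ -1/3x=2 ⇒ x=2/(-1/3)=-6.0000
Confirm numerically:
  x=-5.133: |R|=0.89340 <1
  x=-4.860: |R|=0.85496 <1
  x=-2.847: |R|=0.46075 <1
  x=-6.526: |R|=1.05522 >1
  x=-6.467: |R|=1.04933 >1
So |R|<1 on (-6.0000, 0).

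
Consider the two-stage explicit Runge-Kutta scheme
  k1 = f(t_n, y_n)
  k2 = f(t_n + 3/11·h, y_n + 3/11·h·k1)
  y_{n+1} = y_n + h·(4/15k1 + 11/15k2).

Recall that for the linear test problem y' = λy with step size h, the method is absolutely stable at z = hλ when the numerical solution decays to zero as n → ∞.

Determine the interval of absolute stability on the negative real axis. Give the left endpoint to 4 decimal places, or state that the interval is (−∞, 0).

z∈(-5.0000,0).

With y'=λy (z=hλ):
  k1=λy_n ⇒ h·k1=z·y_n;  k2=λ(1+3/11z)y_n ⇒ h·k2=z(1+3/11z)y_n
  y_{n+1}/y_n = 1 + 4/15z + 11/15z(1+3/11z) = 1 + z + 1/5z²
  ⇒ R(z) = 1 + z + 1/5z².

Solve |R(x)|<1 on ℝ⁻.
x=-1.64: |R|=0.1021
R=1: x+1/5x²=0 ⇒ x=−5=-5.0000; min R=1−1/(4·1/5)=-0.2500>−1
Confirm numerically:
  x=-3.795: |R|=0.08541 <1
  x=-2.353: |R|=0.24568 <1
  x=-2.135: |R|=0.22335 <1
  x=-5.560: |R|=1.62272 >1
  x=-5.473: |R|=1.51775 >1
  x=-5.210: |R|=1.21882 >1
So |R|<1 on (-5.0000, 0).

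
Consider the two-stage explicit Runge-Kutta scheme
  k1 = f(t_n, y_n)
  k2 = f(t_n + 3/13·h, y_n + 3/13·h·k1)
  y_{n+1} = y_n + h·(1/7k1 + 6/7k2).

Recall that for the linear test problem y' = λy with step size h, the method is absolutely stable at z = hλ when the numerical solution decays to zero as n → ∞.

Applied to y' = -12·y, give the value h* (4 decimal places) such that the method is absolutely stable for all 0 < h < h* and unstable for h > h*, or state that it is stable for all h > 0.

On y'=λy, z=hλ:
  k1=λy_n ⇒ h·k1=z·y_n;  k2=λ(1+3/13z)y_n ⇒ h·k2=z(1+3/13z)y_n
  y_{n+1}/y_n = 1 + 1/7z + 6/7z(1+3/13z) = 1 + z + 18/91z²
  Hence R(z) = 1 + z + 18/91z².

Find x<0 with |R(x)|<1.
x=-0.99: |R|=0.2039
R=1: x+18/91x²=0 ⇒ x=−91/18=-5.0556; min R=1−1/(4·18/91)=-0.2639>−1
Confirm numerically:
  x=-4.501: |R|=0.50627 <1
  x=-3.553: |R|=0.05598 <1
  x=-3.526: |R|=0.06679 <1
  x=-3.407: |R|=0.11098 <1
  x=-5.573: |R|=1.57041 >1
  x=-5.544: |R|=1.53564 >1
So |R|<1 on (-5.0556, 0).

(-5.0556,0); λ=-12 ⇒ h* = (91/18)/12 = 0.4213.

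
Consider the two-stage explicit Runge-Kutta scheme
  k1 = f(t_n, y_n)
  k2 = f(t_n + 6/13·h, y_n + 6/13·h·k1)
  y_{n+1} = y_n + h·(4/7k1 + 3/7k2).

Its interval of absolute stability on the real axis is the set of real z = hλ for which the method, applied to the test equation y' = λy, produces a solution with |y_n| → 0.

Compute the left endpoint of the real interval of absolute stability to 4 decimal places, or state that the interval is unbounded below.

On y'=λy, z=hλ:
  k1=λy_n ⇒ h·k1=z·y_n;  k2=λ(1+6/13z)y_n ⇒ h·k2=z(1+6/13z)y_n
  y_{n+1}/y_n = 1 + 4/7z + 3/7z(1+6/13z) = 1 + z + 18/91z²
  Hence R(z) = 1 + z + 18/91z².

Solve |R(x)|<1 on ℝ⁻.
x=-1.23: |R|=0.0693
R=1: x+18/91x²=0 ⇒ x=−91/18=-5.0556; min R=1−1/(4·18/91)=-0.2639>−1
Confirm numerically:
  x=-4.506: |R|=0.51018 <1
  x=-4.324: |R|=0.37430 <1
  x=-2.965: |R|=0.22608 <1
  x=-2.116: |R|=0.23035 <1
  x=-5.564: |R|=1.55958 >1
  x=-5.216: |R|=1.16554 >1
Interval (-5.0556, 0).

z* = -5.0556.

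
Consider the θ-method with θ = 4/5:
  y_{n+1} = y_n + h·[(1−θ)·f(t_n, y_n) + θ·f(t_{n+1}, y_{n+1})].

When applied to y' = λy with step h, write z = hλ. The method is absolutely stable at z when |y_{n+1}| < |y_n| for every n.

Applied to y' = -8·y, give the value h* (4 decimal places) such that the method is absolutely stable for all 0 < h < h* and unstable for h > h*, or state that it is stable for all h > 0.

Set f=λy, z=hλ:
  y_{n+1} = y_n + z·[1/5·y_n + 4/5·y_{n+1}] ⇒ (1 − 4/5z)y_{n+1} = (1 + 1/5z)y_n
  R(z) = (1 + 1/5z)/(1 − 4/5z).

Solve |R(x)|<1 on ℝ⁻.
x=-1.35: |R|=0.3510
x=-2: |R|=0.2308
x=-10: |R|=0.1111
x=-100: |R|=0.2346
θ=4/5≥1/2 ⇒ |1+1/5x|<|1−4/5x| ∀x<0 ⇒ stable on all of ℝ⁻.

interval (−∞, 0). Any h>0 works for λ=-8.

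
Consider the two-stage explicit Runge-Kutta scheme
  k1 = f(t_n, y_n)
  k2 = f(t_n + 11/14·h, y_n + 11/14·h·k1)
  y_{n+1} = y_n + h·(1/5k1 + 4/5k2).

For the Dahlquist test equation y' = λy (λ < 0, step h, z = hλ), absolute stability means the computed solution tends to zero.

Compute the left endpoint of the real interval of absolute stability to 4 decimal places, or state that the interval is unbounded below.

z* = -1.5909.

Set f=λy, z=hλ:
  k1=λy_n ⇒ h·k1=z·y_n;  k2=λ(1+11/14z)y_n ⇒ h·k2=z(1+11/14z)y_n
  y_{n+1}/y_n = 1 + 1/5z + 4/5z(1+11/14z) = 1 + z + 22/35z²
  so R(z) = 1 + z + 22/35z².

Find x<0 with |R(x)|<1.
x=-1.68: |R|=1.0941
R=1: x+22/35x²=0 ⇒ x=−35/22=-1.5909; min R=1−1/(4·22/35)=0.6023>−1
Confirm numerically:
  x=-1.525: |R|=0.93682 <1
  x=-0.924: |R|=0.61266 <1
  x=-0.890: |R|=0.60789 <1
  x=-0.803: |R|=0.60231 <1
  x=-2.158: |R|=1.76923 >1
  x=-2.033: |R|=1.56494 >1
  x=-1.723: |R|=1.14306 >1
Interval (-1.5909, 0).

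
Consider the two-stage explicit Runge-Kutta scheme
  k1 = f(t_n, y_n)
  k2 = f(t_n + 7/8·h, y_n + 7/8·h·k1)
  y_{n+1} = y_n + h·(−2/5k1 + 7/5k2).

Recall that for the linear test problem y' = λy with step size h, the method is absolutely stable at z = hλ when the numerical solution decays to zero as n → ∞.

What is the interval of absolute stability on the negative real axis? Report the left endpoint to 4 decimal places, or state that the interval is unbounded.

Test eqn y'=λy, z=hλ:
  k1=λy_n ⇒ h·k1=z·y_n;  k2=λ(1+7/8z)y_n ⇒ h·k2=z(1+7/8z)y_n
  y_{n+1}/y_n = 1 − 2/5z + 7/5z(1+7/8z) = 1 + z + 49/40z²
  so R(z) = 1 + z + 49/40z².

Boundary: |R(x)|=1, x<0.
x=-1.52: |R|=2.3102
R=1: x+49/40x²=0 ⇒ x=−40/49=-0.8163; min R=1−1/(4·49/40)=0.7959>−1
Confirm numerically:
  x=-0.727: |R|=0.92045 <1
  x=-0.650: |R|=0.86756 <1
  x=-0.640: |R|=0.86176 <1
  x=-0.476: |R|=0.80156 <1
  x=-1.180: |R|=1.52569 >1
  x=-0.899: |R|=1.09105 >1
  x=-0.875: |R|=1.06289 >1
So |R|<1 on (-0.8163, 0).

(-0.8163, 0).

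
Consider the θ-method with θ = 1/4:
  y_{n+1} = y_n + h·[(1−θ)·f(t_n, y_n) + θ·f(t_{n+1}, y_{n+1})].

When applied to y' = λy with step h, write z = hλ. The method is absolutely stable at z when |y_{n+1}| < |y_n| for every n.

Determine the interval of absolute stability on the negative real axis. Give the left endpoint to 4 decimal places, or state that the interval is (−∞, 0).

With y'=λy (z=hλ):
  y_{n+1} = y_n + z·[3/4·y_n + 1/4·y_{n+1}] ⇒ (1 − 1/4z)y_{n+1} = (1 + 3/4z)y_n
  R(z) = (1 + 3/4z)/(1 − 1/4z).

Solve |R(x)|<1 on ℝ⁻.
x=-0.4: |R|=0.6364
R=−1: 1+3/4x = −1+1/4x ⇒ -1/2x=2 ⇒ x=2/(-1/2)=-4.0000
Confirm numerically:
  x=-3.770: |R|=0.94080 <1
  x=-2.899: |R|=0.68082 <1
  x=-2.379: |R|=0.49177 <1
  x=-1.915: |R|=0.29501 <1
  x=-4.541: |R|=1.12668 >1
  x=-4.469: |R|=1.11076 >1
  x=-4.415: |R|=1.09863 >1
Interval (-4.0000, 0).

(-4.0000, 0).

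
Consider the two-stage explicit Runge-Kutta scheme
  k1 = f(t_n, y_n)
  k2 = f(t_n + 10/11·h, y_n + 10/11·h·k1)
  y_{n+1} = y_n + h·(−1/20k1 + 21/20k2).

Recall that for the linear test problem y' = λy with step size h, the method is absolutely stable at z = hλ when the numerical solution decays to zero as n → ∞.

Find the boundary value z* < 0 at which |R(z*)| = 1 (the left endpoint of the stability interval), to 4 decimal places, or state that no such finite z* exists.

On y'=λy, z=hλ:
  k1=λy_n ⇒ h·k1=z·y_n;  k2=λ(1+10/11z)y_n ⇒ h·k2=z(1+10/11z)y_n
  y_{n+1}/y_n = 1 − 1/20z + 21/20z(1+10/11z) = 1 + z + 21/22z²
  R(z) = 1 + z + 21/22z².

Need |R(x)|<1, x<0.
x=-1.53: |R|=1.7045
R=1: x+21/22x²=0 ⇒ x=−22/21=-1.0476; min R=1−1/(4·21/22)=0.7381>−1
Confirm numerically:
  x=-0.891: |R|=0.86680 <1
  x=-0.820: |R|=0.82184 <1
  x=-0.641: |R|=0.75120 <1
  x=-0.602: |R|=0.74393 <1
  x=-1.387: |R|=1.44932 >1
  x=-1.305: |R|=1.32061 >1
Stable set (-1.0476, 0).

z* = -1.0476.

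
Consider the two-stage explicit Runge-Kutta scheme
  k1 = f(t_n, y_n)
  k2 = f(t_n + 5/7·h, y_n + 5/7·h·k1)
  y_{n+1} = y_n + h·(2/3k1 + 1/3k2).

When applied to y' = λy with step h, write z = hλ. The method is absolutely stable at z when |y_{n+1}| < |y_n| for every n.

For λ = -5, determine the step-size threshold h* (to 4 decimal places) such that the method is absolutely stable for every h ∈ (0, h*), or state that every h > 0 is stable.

(-4.2000,0); λ=-5 ⇒ h* = (21/5)/5 = 0.8400.

With y'=λy (z=hλ):
  k1=λy_n ⇒ h·k1=z·y_n;  k2=λ(1+5/7z)y_n ⇒ h·k2=z(1+5/7z)y_n
  y_{n+1}/y_n = 1 + 2/3z + 1/3z(1+5/7z) = 1 + z + 5/21z²
  R(z) = 1 + z + 5/21z².

Need |R(x)|<1, x<0.
x=-1.79: |R|=0.0271
R=1: x+5/21x²=0 ⇒ x=−21/5=-4.2000; min R=1−1/(4·5/21)=-0.0500>−1
Confirm numerically:
  x=-4.165: |R|=0.96529 <1
  x=-3.360: |R|=0.32800 <1
  x=-2.943: |R|=0.11920 <1
  x=-4.545: |R|=1.37334 >1
  x=-4.483: |R|=1.30207 >1
  x=-4.345: |R|=1.15001 >1
Stable set (-4.2000, 0).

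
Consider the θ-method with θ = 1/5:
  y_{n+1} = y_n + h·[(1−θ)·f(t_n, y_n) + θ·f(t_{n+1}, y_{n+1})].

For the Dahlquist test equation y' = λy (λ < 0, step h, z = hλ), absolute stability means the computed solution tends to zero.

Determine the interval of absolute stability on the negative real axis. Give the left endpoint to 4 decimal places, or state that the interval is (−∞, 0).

(-3.3333, 0).

Test eqn y'=λy, z=hλ:
  y_{n+1} = y_n + z·[4/5·y_n + 1/5·y_{n+1}] ⇒ (1 − 1/5z)y_{n+1} = (1 + 4/5z)y_n
  Hence R(z) = (1 + 4/5z)/(1 − 1/5z).

Find x<0 with |R(x)|<1.
x=-0.47: |R|=0.5704
R=−1: 1+4/5x = −1+1/5x ⇒ -3/5x=2 ⇒ x=2/(-3/5)=-3.3333
Confirm numerically:
  x=-2.269: |R|=0.56074 <1
  x=-2.070: |R|=0.46393 <1
  x=-2.051: |R|=0.45440 <1
  x=-3.862: |R|=1.17897 >1
  x=-3.739: |R|=1.13926 >1
  x=-3.691: |R|=1.12346 >1
Stable set (-3.3333, 0).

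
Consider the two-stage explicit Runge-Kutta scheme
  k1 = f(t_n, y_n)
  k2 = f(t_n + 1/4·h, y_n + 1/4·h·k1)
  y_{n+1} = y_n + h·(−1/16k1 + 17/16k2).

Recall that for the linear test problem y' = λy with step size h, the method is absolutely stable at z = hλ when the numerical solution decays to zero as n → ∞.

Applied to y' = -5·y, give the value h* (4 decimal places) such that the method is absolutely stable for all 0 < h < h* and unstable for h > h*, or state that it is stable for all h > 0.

(-3.7647,0); λ=-5 ⇒ h* = (64/17)/5 = 0.7529.

On y'=λy, z=hλ:
  k1=λy_n ⇒ h·k1=z·y_n;  k2=λ(1+1/4z)y_n ⇒ h·k2=z(1+1/4z)y_n
  y_{n+1}/y_n = 1 − 1/16z + 17/16z(1+1/4z) = 1 + z + 17/64z²
  so R(z) = 1 + z + 17/64z².

Need |R(x)|<1, x<0.
x=-1.06: |R|=0.2385
R=1: x+17/64x²=0 ⇒ x=−64/17=-3.7647; min R=1−1/(4·17/64)=0.0588>−1
Confirm numerically:
  x=-2.826: |R|=0.29535 <1
  x=-2.134: |R|=0.07564 <1
  x=-1.668: |R|=0.07103 <1
  x=-4.269: |R|=1.57185 >1
  x=-3.964: |R|=1.20984 >1
  x=-3.960: |R|=1.20542 >1
So |R|<1 on (-3.7647, 0).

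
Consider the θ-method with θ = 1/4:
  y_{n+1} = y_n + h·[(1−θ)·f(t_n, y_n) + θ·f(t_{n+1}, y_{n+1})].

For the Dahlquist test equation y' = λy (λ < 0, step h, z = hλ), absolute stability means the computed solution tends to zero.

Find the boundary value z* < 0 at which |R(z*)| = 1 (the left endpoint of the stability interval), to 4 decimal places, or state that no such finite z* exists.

On y'=λy, z=hλ:
  y_{n+1} = y_n + z·[3/4·y_n + 1/4·y_{n+1}] ⇒ (1 − 1/4z)y_{n+1} = (1 + 3/4z)y_n
  so R(z) = (1 + 3/4z)/(1 − 1/4z).

Solve |R(x)|<1 on ℝ⁻.
x=-1.22: |R|=0.0651
R=−1: 1+3/4x = −1+1/4x ⇒ -1/2x=2 ⇒ x=2/(-1/2)=-4.0000
Confirm numerically:
  x=-3.644: |R|=0.90686 <1
  x=-3.625: |R|=0.90164 <1
  x=-3.385: |R|=0.83345 <1
  x=-3.057: |R|=0.73275 <1
  x=-4.541: |R|=1.12668 >1
  x=-4.488: |R|=1.11499 >1
So |R|<1 on (-4.0000, 0).

z* = -4.0000.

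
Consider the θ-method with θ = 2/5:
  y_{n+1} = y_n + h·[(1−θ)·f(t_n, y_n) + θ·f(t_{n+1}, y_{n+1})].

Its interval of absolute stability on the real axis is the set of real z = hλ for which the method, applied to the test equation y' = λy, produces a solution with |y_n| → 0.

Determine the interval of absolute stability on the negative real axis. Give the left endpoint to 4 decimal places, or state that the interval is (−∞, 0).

z∈(-10.0000,0).

With y'=λy (z=hλ):
  y_{n+1} = y_n + z·[3/5·y_n + 2/5·y_{n+1}] ⇒ (1 − 2/5z)y_{n+1} = (1 + 3/5z)y_n
  Hence R(z) = (1 + 3/5z)/(1 − 2/5z).

Need |R(x)|<1, x<0.
x=-0.94: |R|=0.3169
R=−1: 1+3/5x = −1+2/5x ⇒ -1/5x=2 ⇒ x=2/(-1/5)=-10.0000
Confirm numerically:
  x=-7.116: |R|=0.85004 <1
  x=-6.799: |R|=0.82788 <1
  x=-4.036: |R|=0.54376 <1
  x=-10.297: |R|=1.01160 >1
  x=-10.284: |R|=1.01111 >1
  x=-10.185: |R|=1.00729 >1
Stable set (-10.0000, 0).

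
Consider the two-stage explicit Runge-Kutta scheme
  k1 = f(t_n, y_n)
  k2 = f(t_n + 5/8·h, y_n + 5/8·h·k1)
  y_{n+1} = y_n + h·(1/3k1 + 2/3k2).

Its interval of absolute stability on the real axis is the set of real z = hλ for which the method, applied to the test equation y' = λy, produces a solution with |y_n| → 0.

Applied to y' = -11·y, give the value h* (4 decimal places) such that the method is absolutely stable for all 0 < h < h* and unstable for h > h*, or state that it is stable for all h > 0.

Set f=λy, z=hλ:
  k1=λy_n ⇒ h·k1=z·y_n;  k2=λ(1+5/8z)y_n ⇒ h·k2=z(1+5/8z)y_n
  y_{n+1}/y_n = 1 + 1/3z + 2/3z(1+5/8z) = 1 + z + 5/12z²
  Hence R(z) = 1 + z + 5/12z².

Boundary: |R(x)|=1, x<0.
x=-1.28: |R|=0.4027
R=1: x+5/12x²=0 ⇒ x=−12/5=-2.4000; min R=1−1/(4·5/12)=0.4000>−1
Confirm numerically:
  x=-1.962: |R|=0.64194 <1
  x=-1.592: |R|=0.46403 <1
  x=-1.589: |R|=0.46305 <1
  x=-1.498: |R|=0.43700 <1
  x=-2.894: |R|=1.59568 >1
  x=-2.716: |R|=1.35761 >1
Stable set (-2.4000, 0).

(-2.4000,0); λ=-11 ⇒ h* = (12/5)/11 = 0.2182.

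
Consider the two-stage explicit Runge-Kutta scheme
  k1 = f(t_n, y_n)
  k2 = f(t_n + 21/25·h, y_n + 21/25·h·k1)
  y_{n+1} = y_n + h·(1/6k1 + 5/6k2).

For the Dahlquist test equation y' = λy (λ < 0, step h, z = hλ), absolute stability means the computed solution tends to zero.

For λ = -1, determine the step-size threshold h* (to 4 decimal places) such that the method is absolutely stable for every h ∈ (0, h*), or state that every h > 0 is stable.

(-1.4286,0); λ=-1 ⇒ h* = (10/7)/1 = 1.4286.

With y'=λy (z=hλ):
  k1=λy_n ⇒ h·k1=z·y_n;  k2=λ(1+21/25z)y_n ⇒ h·k2=z(1+21/25z)y_n
  y_{n+1}/y_n = 1 + 1/6z + 5/6z(1+21/25z) = 1 + z + 7/10z²
  so R(z) = 1 + z + 7/10z².

Need |R(x)|<1, x<0.
x=-0.78: |R|=0.6459
R=1: x+7/10x²=0 ⇒ x=−10/7=-1.4286; min R=1−1/(4·7/10)=0.6429>−1
Confirm numerically:
  x=-1.305: |R|=0.88712 <1
  x=-1.074: |R|=0.73343 <1
  x=-0.933: |R|=0.67634 <1
  x=-1.865: |R|=1.56976 >1
  x=-1.857: |R|=1.55691 >1
  x=-1.681: |R|=1.29703 >1
So |R|<1 on (-1.4286, 0).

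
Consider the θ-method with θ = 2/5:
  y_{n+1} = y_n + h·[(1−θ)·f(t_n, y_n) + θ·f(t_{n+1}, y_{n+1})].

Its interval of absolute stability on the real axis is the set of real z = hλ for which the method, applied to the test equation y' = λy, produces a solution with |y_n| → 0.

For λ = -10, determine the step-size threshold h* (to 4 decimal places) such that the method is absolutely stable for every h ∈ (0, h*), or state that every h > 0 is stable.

(-10.0000,0); λ=-10 ⇒ h* = (10)/10 = 1.0000.

On y'=λy, z=hλ:
  y_{n+1} = y_n + z·[3/5·y_n + 2/5·y_{n+1}] ⇒ (1 − 2/5z)y_{n+1} = (1 + 3/5z)y_n
  R(z) = (1 + 3/5z)/(1 − 2/5z).

Boundary: |R(x)|=1, x<0.
x=-1.64: |R|=0.0097
R=−1: 1+3/5x = −1+2/5x ⇒ -1/5x=2 ⇒ x=2/(-1/5)=-10.0000
Confirm numerically:
  x=-9.438: |R|=0.97646 <1
  x=-6.421: |R|=0.79941 <1
  x=-5.590: |R|=0.72744 <1
  x=-4.873: |R|=0.65231 <1
  x=-10.569: |R|=1.02177 >1
  x=-10.332: |R|=1.01294 >1
  x=-10.147: |R|=1.00581 >1
Interval (-10.0000, 0).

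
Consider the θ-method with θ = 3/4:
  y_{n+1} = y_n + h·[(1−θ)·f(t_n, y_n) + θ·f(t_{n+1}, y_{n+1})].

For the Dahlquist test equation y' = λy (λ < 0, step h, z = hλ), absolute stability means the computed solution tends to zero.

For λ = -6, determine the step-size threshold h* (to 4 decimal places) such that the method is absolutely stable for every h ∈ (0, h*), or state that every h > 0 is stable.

With y'=λy (z=hλ):
  y_{n+1} = y_n + z·[1/4·y_n + 3/4·y_{n+1}] ⇒ (1 − 3/4z)y_{n+1} = (1 + 1/4z)y_n
  Hence R(z) = (1 + 1/4z)/(1 − 3/4z).

Need |R(x)|<1, x<0.
x=-1: |R|=0.4286
x=-2: |R|=0.2000
x=-10: |R|=0.1765
x=-100: |R|=0.3158
θ=3/4≥1/2 ⇒ |1+1/4x|<|1−3/4x| ∀x<0 ⇒ stable on all of ℝ⁻.

unbounded; (−∞, 0). Any h>0 works for λ=-6.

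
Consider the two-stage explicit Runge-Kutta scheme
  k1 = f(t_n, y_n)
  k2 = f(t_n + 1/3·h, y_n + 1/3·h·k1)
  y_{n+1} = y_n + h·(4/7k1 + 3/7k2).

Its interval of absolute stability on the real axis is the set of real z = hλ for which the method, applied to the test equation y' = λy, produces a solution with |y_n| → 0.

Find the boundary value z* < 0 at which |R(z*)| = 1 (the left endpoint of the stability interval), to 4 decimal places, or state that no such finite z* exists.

Set f=λy, z=hλ:
  k1=λy_n ⇒ h·k1=z·y_n;  k2=λ(1+1/3z)y_n ⇒ h·k2=z(1+1/3z)y_n
  y_{n+1}/y_n = 1 + 4/7z + 3/7z(1+1/3z) = 1 + z + 1/7z²
  so R(z) = 1 + z + 1/7z².

Find x<0 with |R(x)|<1.
x=-0.7: |R|=0.3700
R=1: x+1/7x²=0 ⇒ x=−7=-7.0000; min R=1−1/(4·1/7)=-0.7500>−1
Confirm numerically:
  x=-4.600: |R|=0.57714 <1
  x=-4.096: |R|=0.69925 <1
  x=-3.669: |R|=0.74592 <1
  x=-3.635: |R|=0.74740 <1
  x=-7.405: |R|=1.42843 >1
  x=-7.327: |R|=1.34228 >1
  x=-7.025: |R|=1.02509 >1
So |R|<1 on (-7.0000, 0).

left endpoint -7.0000.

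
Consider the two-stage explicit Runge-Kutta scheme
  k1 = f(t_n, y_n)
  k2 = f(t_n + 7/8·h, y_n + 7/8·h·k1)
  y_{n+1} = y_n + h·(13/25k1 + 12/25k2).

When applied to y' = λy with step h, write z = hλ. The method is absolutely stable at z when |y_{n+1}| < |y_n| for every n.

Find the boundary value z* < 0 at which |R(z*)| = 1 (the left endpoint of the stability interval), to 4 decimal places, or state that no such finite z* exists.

left endpoint -2.3810.

Set f=λy, z=hλ:
  k1=λy_n ⇒ h·k1=z·y_n;  k2=λ(1+7/8z)y_n ⇒ h·k2=z(1+7/8z)y_n
  y_{n+1}/y_n = 1 + 13/25z + 12/25z(1+7/8z) = 1 + z + 21/50z²
  Hence R(z) = 1 + z + 21/50z².

Need |R(x)|<1, x<0.
x=-0.62: |R|=0.5414
R=1: x+21/50x²=0 ⇒ x=−50/21=-2.3810; min R=1−1/(4·21/50)=0.4048>−1
Confirm numerically:
  x=-2.030: |R|=0.70078 <1
  x=-1.523: |R|=0.45120 <1
  x=-1.477: |R|=0.43924 <1
  x=-1.031: |R|=0.41544 <1
  x=-2.777: |R|=1.46193 >1
  x=-2.756: |R|=1.43413 >1
Stable set (-2.3810, 0).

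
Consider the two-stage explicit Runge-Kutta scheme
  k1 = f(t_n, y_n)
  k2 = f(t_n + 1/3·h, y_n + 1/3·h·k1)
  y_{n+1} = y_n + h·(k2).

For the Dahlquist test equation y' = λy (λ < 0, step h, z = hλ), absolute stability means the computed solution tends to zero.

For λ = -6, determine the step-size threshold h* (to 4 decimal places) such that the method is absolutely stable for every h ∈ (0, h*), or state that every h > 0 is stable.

(-3.0000,0); λ=-6 ⇒ h* = (3)/6 = 0.5000.

Set f=λy, z=hλ:
  k1=λy_n ⇒ h·k1=z·y_n;  k2=λ(1+1/3z)y_n ⇒ h·k2=z(1+1/3z)y_n
  y_{n+1}/y_n = 1 + z(1+1/3z) = 1 + z + 1/3z²
  R(z) = 1 + z + 1/3z².

Solve |R(x)|<1 on ℝ⁻.
x=-1.68: |R|=0.2608
R=1: x+1/3x²=0 ⇒ x=−3=-3.0000; min R=1−1/(4·1/3)=0.2500>−1
Confirm numerically:
  x=-2.929: |R|=0.93068 <1
  x=-2.870: |R|=0.87563 <1
  x=-1.444: |R|=0.25105 <1
  x=-3.562: |R|=1.66728 >1
  x=-3.462: |R|=1.53315 >1
So |R|<1 on (-3.0000, 0).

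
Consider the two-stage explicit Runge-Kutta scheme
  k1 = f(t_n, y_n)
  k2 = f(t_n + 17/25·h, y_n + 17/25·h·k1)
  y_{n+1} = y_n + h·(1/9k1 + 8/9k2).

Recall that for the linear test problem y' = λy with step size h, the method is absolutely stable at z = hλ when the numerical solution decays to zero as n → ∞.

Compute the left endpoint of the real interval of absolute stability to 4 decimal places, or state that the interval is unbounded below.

On y'=λy, z=hλ:
  k1=λy_n ⇒ h·k1=z·y_n;  k2=λ(1+17/25z)y_n ⇒ h·k2=z(1+17/25z)y_n
  y_{n+1}/y_n = 1 + 1/9z + 8/9z(1+17/25z) = 1 + z + 136/225z²
  Hence R(z) = 1 + z + 136/225z².

Find x<0 with |R(x)|<1.
x=-1.77: |R|=1.1237
R=1: x+136/225x²=0 ⇒ x=−225/136=-1.6544; min R=1−1/(4·136/225)=0.5864>−1
Confirm numerically:
  x=-1.549: |R|=0.90130 <1
  x=-0.748: |R|=0.59019 <1
  x=-0.718: |R|=0.59361 <1
  x=-2.110: |R|=1.58105 >1
  x=-1.932: |R|=1.32416 >1
  x=-1.767: |R|=1.12025 >1
Interval (-1.6544, 0).

left endpoint -1.6544.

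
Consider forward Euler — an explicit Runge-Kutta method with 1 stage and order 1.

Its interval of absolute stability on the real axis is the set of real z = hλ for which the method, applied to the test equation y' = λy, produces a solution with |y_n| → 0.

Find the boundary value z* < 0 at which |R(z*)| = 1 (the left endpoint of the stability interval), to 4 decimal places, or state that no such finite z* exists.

On y'=λy, z=hλ:
  order 1, 1-stage ⇒ R(z)=1+z
  (e.g. R(-1.76)=-0.76000, |R|=0.76000)

Boundary: |R(x)|=1, x<0.
x=-1.76: |R|=0.7600
|R(-2.38)|=1.3800 |R(-1.91)|=0.9100 |R(-1.45)|=0.4500
Bisect:
  x_lo=-2.7442 |R|=1.7442  x_hi=-0.3951 |R|=0.6049
  mid=-1.56963 |R|=0.56963 →hi
  mid=-2.15690 |R|=1.15690 →lo
  mid=-1.86327 |R|=0.86327 →hi
  mid=-2.01009 |R|=1.01009 →lo
  mid=-1.93668 |R|=0.93668 →hi
  mid=-1.97338 |R|=0.97338 →hi
  mid=-1.99173 |R|=0.99173 →hi
  mid=-2.00091 |R|=1.00091 →lo
  mid=-1.99632 |R|=0.99632 →hi
  mid=-1.99862 |R|=0.99862 →hi
  ...
  [-2.00005,-1.99991] ⇒ x*=-2.0000
Interval (-2.0000, 0).

z* = -2.0000.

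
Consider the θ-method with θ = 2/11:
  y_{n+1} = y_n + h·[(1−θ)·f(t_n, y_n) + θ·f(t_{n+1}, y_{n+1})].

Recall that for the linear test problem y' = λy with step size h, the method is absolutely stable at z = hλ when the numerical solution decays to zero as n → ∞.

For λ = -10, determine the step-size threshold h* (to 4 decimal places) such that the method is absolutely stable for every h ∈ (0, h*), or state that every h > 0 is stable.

On y'=λy, z=hλ:
  y_{n+1} = y_n + z·[9/11·y_n + 2/11·y_{n+1}] ⇒ (1 − 2/11z)y_{n+1} = (1 + 9/11z)y_n
  Hence R(z) = (1 + 9/11z)/(1 − 2/11z).

Solve |R(x)|<1 on ℝ⁻.
x=-1.04: |R|=0.1254
R=−1: 1+9/11x = −1+2/11x ⇒ -7/11x=2 ⇒ x=2/(-7/11)=-3.1429
Confirm numerically:
  x=-2.863: |R|=0.88288 <1
  x=-1.971: |R|=0.45101 <1
  x=-1.798: |R|=0.35503 <1
  x=-3.723: |R|=1.22016 >1
  x=-3.420: |R|=1.10874 >1
  x=-3.356: |R|=1.08424 >1
So |R|<1 on (-3.1429, 0).

(-3.1429,0); λ=-10 ⇒ h* = (22/7)/10 = 0.3143.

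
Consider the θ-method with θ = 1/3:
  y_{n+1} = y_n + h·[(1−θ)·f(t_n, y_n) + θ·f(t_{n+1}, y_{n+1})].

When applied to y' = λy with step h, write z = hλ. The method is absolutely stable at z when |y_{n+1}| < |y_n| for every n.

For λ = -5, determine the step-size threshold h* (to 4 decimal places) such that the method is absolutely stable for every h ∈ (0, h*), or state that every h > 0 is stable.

Test eqn y'=λy, z=hλ:
  y_{n+1} = y_n + z·[2/3·y_n + 1/3·y_{n+1}] ⇒ (1 − 1/3z)y_{n+1} = (1 + 2/3z)y_n
  ⇒ R(z) = (1 + 2/3z)/(1 − 1/3z).

Solve |R(x)|<1 on ℝ⁻.
x=-0.65: |R|=0.4658
R=−1: 1+2/3x = −1+1/3x ⇒ -1/3x=2 ⇒ x=2/(-1/3)=-6.0000
Confirm numerically:
  x=-5.348: |R|=0.92190 <1
  x=-4.526: |R|=0.80415 <1
  x=-4.349: |R|=0.77534 <1
  x=-3.046: |R|=0.51141 <1
  x=-6.248: |R|=1.02682 >1
  x=-6.229: |R|=1.02481 >1
  x=-6.028: |R|=1.00310 >1
Interval (-6.0000, 0).

(-6.0000,0); λ=-5 ⇒ h* = (6)/5 = 1.2000.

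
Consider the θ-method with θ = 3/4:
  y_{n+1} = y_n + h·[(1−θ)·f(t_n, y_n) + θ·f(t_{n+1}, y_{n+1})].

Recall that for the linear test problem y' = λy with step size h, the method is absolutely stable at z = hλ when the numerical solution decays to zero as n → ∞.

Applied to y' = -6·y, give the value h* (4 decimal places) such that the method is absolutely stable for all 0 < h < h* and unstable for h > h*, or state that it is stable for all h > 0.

(−∞, 0) — no finite endpoint. Any h>0 works for λ=-6.

With y'=λy (z=hλ):
  y_{n+1} = y_n + z·[1/4·y_n + 3/4·y_{n+1}] ⇒ (1 − 3/4z)y_{n+1} = (1 + 1/4z)y_n
  R(z) = (1 + 1/4z)/(1 − 3/4z).

Need |R(x)|<1, x<0.
x=-1.22: |R|=0.3629
x=-2: |R|=0.2000
x=-10: |R|=0.1765
x=-100: |R|=0.3158
θ=3/4≥1/2 ⇒ |1+1/4x|<|1−3/4x| ∀x<0 ⇒ interval (−∞,0).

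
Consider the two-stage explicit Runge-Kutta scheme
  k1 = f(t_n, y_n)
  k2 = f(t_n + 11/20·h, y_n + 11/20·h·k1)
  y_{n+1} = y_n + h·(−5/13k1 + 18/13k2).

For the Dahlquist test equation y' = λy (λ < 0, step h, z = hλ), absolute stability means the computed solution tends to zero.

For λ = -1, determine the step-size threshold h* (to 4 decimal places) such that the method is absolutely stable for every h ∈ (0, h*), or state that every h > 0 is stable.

(-1.3131,0); λ=-1 ⇒ h* = (130/99)/1 = 1.3131.

Test eqn y'=λy, z=hλ:
  k1=λy_n ⇒ h·k1=z·y_n;  k2=λ(1+11/20z)y_n ⇒ h·k2=z(1+11/20z)y_n
  y_{n+1}/y_n = 1 − 5/13z + 18/13z(1+11/20z) = 1 + z + 99/130z²
  ⇒ R(z) = 1 + z + 99/130z².

Solve |R(x)|<1 on ℝ⁻.
x=-1.39: |R|=1.0814
R=1: x+99/130x²=0 ⇒ x=−130/99=-1.3131; min R=1−1/(4·99/130)=0.6717>−1
Confirm numerically:
  x=-1.063: |R|=0.79751 <1
  x=-1.003: |R|=0.76311 <1
  x=-0.629: |R|=0.67230 <1
  x=-1.503: |R|=1.21732 >1
  x=-1.380: |R|=1.07027 >1
  x=-1.371: |R|=1.06042 >1
Stable set (-1.3131, 0).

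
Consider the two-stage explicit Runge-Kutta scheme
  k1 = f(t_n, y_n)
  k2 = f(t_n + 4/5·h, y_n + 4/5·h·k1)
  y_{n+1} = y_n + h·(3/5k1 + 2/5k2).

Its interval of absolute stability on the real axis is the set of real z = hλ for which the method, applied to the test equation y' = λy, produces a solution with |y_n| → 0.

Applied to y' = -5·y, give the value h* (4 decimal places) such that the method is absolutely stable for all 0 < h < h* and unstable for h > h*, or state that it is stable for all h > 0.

With y'=λy (z=hλ):
  k1=λy_n ⇒ h·k1=z·y_n;  k2=λ(1+4/5z)y_n ⇒ h·k2=z(1+4/5z)y_n
  y_{n+1}/y_n = 1 + 3/5z + 2/5z(1+4/5z) = 1 + z + 8/25z²
  Hence R(z) = 1 + z + 8/25z².

Boundary: |R(x)|=1, x<0.
x=-1.41: |R|=0.2262
R=1: x+8/25x²=0 ⇒ x=−25/8=-3.1250; min R=1−1/(4·8/25)=0.2188>−1
Confirm numerically:
  x=-2.735: |R|=0.65867 <1
  x=-2.050: |R|=0.29480 <1
  x=-1.985: |R|=0.27587 <1
  x=-3.324: |R|=1.21167 >1
  x=-3.219: |R|=1.09683 >1
  x=-3.172: |R|=1.04771 >1
So |R|<1 on (-3.1250, 0).

(-3.1250,0); λ=-5 ⇒ h* = (25/8)/5 = 0.6250.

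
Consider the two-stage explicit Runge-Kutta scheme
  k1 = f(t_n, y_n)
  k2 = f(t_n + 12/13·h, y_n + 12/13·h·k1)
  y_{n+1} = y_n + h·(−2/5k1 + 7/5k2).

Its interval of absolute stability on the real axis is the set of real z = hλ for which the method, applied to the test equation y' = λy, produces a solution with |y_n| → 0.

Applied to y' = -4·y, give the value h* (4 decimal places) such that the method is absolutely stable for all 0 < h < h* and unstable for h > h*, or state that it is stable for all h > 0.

(-0.7738,0); λ=-4 ⇒ h* = (65/84)/4 = 0.1935.

Test eqn y'=λy, z=hλ:
  k1=λy_n ⇒ h·k1=z·y_n;  k2=λ(1+12/13z)y_n ⇒ h·k2=z(1+12/13z)y_n
  y_{n+1}/y_n = 1 − 2/5z + 7/5z(1+12/13z) = 1 + z + 84/65z²
  R(z) = 1 + z + 84/65z².

Solve |R(x)|<1 on ℝ⁻.
x=-1.32: |R|=1.9317
R=1: x+84/65x²=0 ⇒ x=−65/84=-0.7738; min R=1−1/(4·84/65)=0.8065>−1
Confirm numerically:
  x=-0.735: |R|=0.96314 <1
  x=-0.502: |R|=0.82367 <1
  x=-0.413: |R|=0.80743 <1
  x=-0.995: |R|=1.28442 >1
  x=-0.858: |R|=1.09335 >1
Interval (-0.7738, 0).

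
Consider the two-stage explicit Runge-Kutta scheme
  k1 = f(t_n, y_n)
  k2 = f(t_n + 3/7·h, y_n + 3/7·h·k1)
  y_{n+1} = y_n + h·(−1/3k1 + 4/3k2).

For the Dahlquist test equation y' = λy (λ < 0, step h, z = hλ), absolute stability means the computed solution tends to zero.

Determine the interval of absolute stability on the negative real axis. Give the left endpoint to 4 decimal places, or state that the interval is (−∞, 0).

Set f=λy, z=hλ:
  k1=λy_n ⇒ h·k1=z·y_n;  k2=λ(1+3/7z)y_n ⇒ h·k2=z(1+3/7z)y_n
  y_{n+1}/y_n = 1 − 1/3z + 4/3z(1+3/7z) = 1 + z + 4/7z²
  R(z) = 1 + z + 4/7z².

Need |R(x)|<1, x<0.
x=-1.64: |R|=0.8969
R=1: x+4/7x²=0 ⇒ x=−7/4=-1.7500; min R=1−1/(4·4/7)=0.5625>−1
Confirm numerically:
  x=-1.704: |R|=0.95521 <1
  x=-1.235: |R|=0.63656 <1
  x=-0.963: |R|=0.56693 <1
  x=-2.307: |R|=1.73429 >1
  x=-1.958: |R|=1.23272 >1
Interval (-1.7500, 0).

(-1.7500, 0).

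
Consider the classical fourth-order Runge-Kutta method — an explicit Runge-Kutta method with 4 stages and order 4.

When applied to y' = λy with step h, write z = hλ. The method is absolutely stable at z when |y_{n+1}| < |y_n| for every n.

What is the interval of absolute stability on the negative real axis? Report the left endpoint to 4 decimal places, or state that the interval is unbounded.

(-2.7853, 0).

With y'=λy (z=hλ):
  order 4, 4-stage ⇒ R(z)=1+z+z^2/2+z^3/6+z^4/24
  (e.g. R(-1.29)=0.29965, |R|=0.29965)

Need |R(x)|<1, x<0.
x=-1.29: |R|=0.2997
|R(-3.13)|=1.6569 |R(-2.39)|=0.5502 |R(-1.87)|=0.2981
Bisect:
  x_lo=-3.2442 |R|=1.9431  x_hi=-0.0610 |R|=0.9408
  mid=-1.65263 |R|=0.27150 →hi
  mid=-2.44844 |R|=0.60008 →hi
  mid=-2.84634 |R|=1.09601 →lo
  mid=-2.64739 |R|=0.81123 →hi
  mid=-2.74686 |R|=0.94359 →hi
  mid=-2.79660 |R|=1.01718 →lo
  mid=-2.77173 |R|=0.97975 →hi
  mid=-2.78417 |R|=0.99830 →hi
  mid=-2.79039 |R|=1.00770 →lo
  mid=-2.78728 |R|=1.00299 →lo
  ...
  [-2.78533,-2.78514] ⇒ x*=-2.7853
Interval (-2.7853, 0).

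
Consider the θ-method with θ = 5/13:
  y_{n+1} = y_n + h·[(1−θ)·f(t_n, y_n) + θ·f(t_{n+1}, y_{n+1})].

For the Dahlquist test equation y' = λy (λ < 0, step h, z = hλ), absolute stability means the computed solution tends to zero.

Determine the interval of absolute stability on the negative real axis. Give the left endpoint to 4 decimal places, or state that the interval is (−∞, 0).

With y'=λy (z=hλ):
  y_{n+1} = y_n + z·[8/13·y_n + 5/13·y_{n+1}] ⇒ (1 − 5/13z)y_{n+1} = (1 + 8/13z)y_n
  ⇒ R(z) = (1 + 8/13z)/(1 − 5/13z).

Boundary: |R(x)|=1, x<0.
x=-1.24: |R|=0.1604
R=−1: 1+8/13x = −1+5/13x ⇒ -3/13x=2 ⇒ x=2/(-3/13)=-8.6667
Confirm numerically:
  x=-5.407: |R|=0.75574 <1
  x=-5.246: |R|=0.73841 <1
  x=-4.023: |R|=0.57931 <1
  x=-3.845: |R|=0.55112 <1
  x=-9.203: |R|=1.02726 >1
  x=-8.746: |R|=1.00420 >1
Interval (-8.6667, 0).

z∈(-8.6667,0).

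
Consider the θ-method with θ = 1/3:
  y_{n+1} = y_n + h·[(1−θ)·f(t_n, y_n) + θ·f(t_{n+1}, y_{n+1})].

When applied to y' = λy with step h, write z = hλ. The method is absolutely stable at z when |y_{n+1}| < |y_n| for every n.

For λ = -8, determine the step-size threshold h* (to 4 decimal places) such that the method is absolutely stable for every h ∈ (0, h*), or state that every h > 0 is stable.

(-6.0000,0); λ=-8 ⇒ h* = (6)/8 = 0.7500.

Set f=λy, z=hλ:
  y_{n+1} = y_n + z·[2/3·y_n + 1/3·y_{n+1}] ⇒ (1 − 1/3z)y_{n+1} = (1 + 2/3z)y_n
  Hence R(z) = (1 + 2/3z)/(1 − 1/3z).

Solve |R(x)|<1 on ℝ⁻.
x=-1.56: |R|=0.0263
R=−1: 1+2/3x = −1+1/3x ⇒ -1/3x=2 ⇒ x=2/(-1/3)=-6.0000
Confirm numerically:
  x=-4.274: |R|=0.76272 <1
  x=-3.637: |R|=0.64397 <1
  x=-3.254: |R|=0.56092 <1
  x=-2.884: |R|=0.47043 <1
  x=-6.509: |R|=1.05353 >1
  x=-6.380: |R|=1.04051 >1
So |R|<1 on (-6.0000, 0).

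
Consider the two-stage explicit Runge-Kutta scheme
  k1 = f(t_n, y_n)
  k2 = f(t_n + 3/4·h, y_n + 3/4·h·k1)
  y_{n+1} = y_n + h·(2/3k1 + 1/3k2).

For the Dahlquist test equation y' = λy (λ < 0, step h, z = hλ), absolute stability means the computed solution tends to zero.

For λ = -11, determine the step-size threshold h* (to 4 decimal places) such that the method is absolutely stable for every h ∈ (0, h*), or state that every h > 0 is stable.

(-4.0000,0); λ=-11 ⇒ h* = (4)/11 = 0.3636.

Set f=λy, z=hλ:
  k1=λy_n ⇒ h·k1=z·y_n;  k2=λ(1+3/4z)y_n ⇒ h·k2=z(1+3/4z)y_n
  y_{n+1}/y_n = 1 + 2/3z + 1/3z(1+3/4z) = 1 + z + 1/4z²
  ⇒ R(z) = 1 + z + 1/4z².

Find x<0 with |R(x)|<1.
x=-1.2: |R|=0.1600
R=1: x+1/4x²=0 ⇒ x=−4=-4.0000; min R=1−1/(4·1/4)=0.0000>−1
Confirm numerically:
  x=-3.894: |R|=0.89681 <1
  x=-3.105: |R|=0.30526 <1
  x=-2.273: |R|=0.01863 <1
  x=-4.420: |R|=1.46410 >1
  x=-4.121: |R|=1.12466 >1
  x=-4.045: |R|=1.04551 >1
So |R|<1 on (-4.0000, 0).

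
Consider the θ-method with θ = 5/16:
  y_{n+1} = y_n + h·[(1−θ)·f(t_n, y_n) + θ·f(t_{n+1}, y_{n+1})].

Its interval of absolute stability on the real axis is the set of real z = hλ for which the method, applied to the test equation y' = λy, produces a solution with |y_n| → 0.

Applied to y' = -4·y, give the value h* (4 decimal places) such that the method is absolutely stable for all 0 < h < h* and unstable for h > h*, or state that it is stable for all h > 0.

(-5.3333,0); λ=-4 ⇒ h* = (16/3)/4 = 1.3333.

On y'=λy, z=hλ:
  y_{n+1} = y_n + z·[11/16·y_n + 5/16·y_{n+1}] ⇒ (1 − 5/16z)y_{n+1} = (1 + 11/16z)y_n
  R(z) = (1 + 11/16z)/(1 − 5/16z).

Find x<0 with |R(x)|<1.
x=-1.48: |R|=0.0120
R=−1: 1+11/16x = −1+5/16x ⇒ -3/8x=2 ⇒ x=2/(-3/8)=-5.3333
Confirm numerically:
  x=-5.228: |R|=0.98500 <1
  x=-4.781: |R|=0.91695 <1
  x=-4.621: |R|=0.89070 <1
  x=-3.999: |R|=0.77758 <1
  x=-5.753: |R|=1.05625 >1
  x=-5.708: |R|=1.05047 >1
Stable set (-5.3333, 0).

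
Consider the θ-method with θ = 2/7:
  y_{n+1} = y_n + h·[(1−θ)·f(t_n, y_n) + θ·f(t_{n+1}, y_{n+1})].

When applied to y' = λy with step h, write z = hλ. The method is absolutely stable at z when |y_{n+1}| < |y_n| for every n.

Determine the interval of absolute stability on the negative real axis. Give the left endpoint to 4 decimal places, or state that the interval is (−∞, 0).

Set f=λy, z=hλ:
  y_{n+1} = y_n + z·[5/7·y_n + 2/7·y_{n+1}] ⇒ (1 − 2/7z)y_{n+1} = (1 + 5/7z)y_n
  Hence R(z) = (1 + 5/7z)/(1 − 2/7z).

Solve |R(x)|<1 on ℝ⁻.
x=-0.57: |R|=0.5098
R=−1: 1+5/7x = −1+2/7x ⇒ -3/7x=2 ⇒ x=2/(-3/7)=-4.6667
Confirm numerically:
  x=-3.539: |R|=0.75970 <1
  x=-2.596: |R|=0.49049 <1
  x=-2.196: |R|=0.34937 <1
  x=-1.880: |R|=0.22305 <1
  x=-5.162: |R|=1.08578 >1
  x=-4.860: |R|=1.03469 >1
Interval (-4.6667, 0).

(-4.6667, 0).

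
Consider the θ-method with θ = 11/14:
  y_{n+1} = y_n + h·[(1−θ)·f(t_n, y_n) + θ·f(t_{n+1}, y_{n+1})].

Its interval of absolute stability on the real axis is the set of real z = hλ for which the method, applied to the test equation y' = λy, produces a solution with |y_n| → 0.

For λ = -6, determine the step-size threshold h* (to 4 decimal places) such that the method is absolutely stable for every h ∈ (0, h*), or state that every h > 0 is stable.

With y'=λy (z=hλ):
  y_{n+1} = y_n + z·[3/14·y_n + 11/14·y_{n+1}] ⇒ (1 − 11/14z)y_{n+1} = (1 + 3/14z)y_n
  ⇒ R(z) = (1 + 3/14z)/(1 − 11/14z).

Solve |R(x)|<1 on ℝ⁻.
x=-0.44: |R|=0.6730
x=-2: |R|=0.2222
x=-10: |R|=0.1290
x=-100: |R|=0.2567
θ=11/14≥1/2 ⇒ |1+3/14x|<|1−11/14x| ∀x<0 ⇒ interval (−∞,0).

interval (−∞, 0). Any h>0 works for λ=-6.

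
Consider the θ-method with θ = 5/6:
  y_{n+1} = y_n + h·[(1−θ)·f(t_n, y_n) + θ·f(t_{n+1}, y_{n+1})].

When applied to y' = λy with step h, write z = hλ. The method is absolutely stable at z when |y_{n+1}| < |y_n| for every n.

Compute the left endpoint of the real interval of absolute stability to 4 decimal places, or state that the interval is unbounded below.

(−∞, 0) — no finite endpoint.

With y'=λy (z=hλ):
  y_{n+1} = y_n + z·[1/6·y_n + 5/6·y_{n+1}] ⇒ (1 − 5/6z)y_{n+1} = (1 + 1/6z)y_n
  ⇒ R(z) = (1 + 1/6z)/(1 − 5/6z).

Find x<0 with |R(x)|<1.
x=-1.61: |R|=0.3125
x=-2: |R|=0.2500
x=-10: |R|=0.0714
x=-100: |R|=0.1858
θ=5/6≥1/2 ⇒ |1+1/6x|<|1−5/6x| ∀x<0 ⇒ unbounded interval.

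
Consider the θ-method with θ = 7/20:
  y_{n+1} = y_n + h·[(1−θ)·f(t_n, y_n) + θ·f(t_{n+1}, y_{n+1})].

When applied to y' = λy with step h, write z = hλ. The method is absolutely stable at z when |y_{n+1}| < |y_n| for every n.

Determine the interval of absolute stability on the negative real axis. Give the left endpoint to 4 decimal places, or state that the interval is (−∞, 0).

On y'=λy, z=hλ:
  y_{n+1} = y_n + z·[13/20·y_n + 7/20·y_{n+1}] ⇒ (1 − 7/20z)y_{n+1} = (1 + 13/20z)y_n
  so R(z) = (1 + 13/20z)/(1 − 7/20z).

Need |R(x)|<1, x<0.
x=-0.95: |R|=0.2871
R=−1: 1+13/20x = −1+7/20x ⇒ -3/10x=2 ⇒ x=2/(-3/10)=-6.6667
Confirm numerically:
  x=-4.752: |R|=0.78432 <1
  x=-3.449: |R|=0.56265 <1
  x=-3.326: |R|=0.53690 <1
  x=-6.991: |R|=1.02823 >1
  x=-6.771: |R|=1.00929 >1
So |R|<1 on (-6.6667, 0).

(-6.6667, 0).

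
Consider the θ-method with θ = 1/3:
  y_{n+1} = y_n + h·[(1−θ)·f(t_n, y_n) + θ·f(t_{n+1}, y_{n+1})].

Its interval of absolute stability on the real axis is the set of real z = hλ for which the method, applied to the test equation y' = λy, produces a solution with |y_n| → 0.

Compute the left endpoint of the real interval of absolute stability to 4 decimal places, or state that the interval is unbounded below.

With y'=λy (z=hλ):
  y_{n+1} = y_n + z·[2/3·y_n + 1/3·y_{n+1}] ⇒ (1 − 1/3z)y_{n+1} = (1 + 2/3z)y_n
  ⇒ R(z) = (1 + 2/3z)/(1 − 1/3z).

Boundary: |R(x)|=1, x<0.
x=-0.78: |R|=0.3810
R=−1: 1+2/3x = −1+1/3x ⇒ -1/3x=2 ⇒ x=2/(-1/3)=-6.0000
Confirm numerically:
  x=-4.487: |R|=0.79792 <1
  x=-4.114: |R|=0.73489 <1
  x=-2.789: |R|=0.44533 <1
  x=-6.586: |R|=1.06113 >1
  x=-6.565: |R|=1.05907 >1
  x=-6.478: |R|=1.05043 >1
Stable set (-6.0000, 0).

z* = -6.0000.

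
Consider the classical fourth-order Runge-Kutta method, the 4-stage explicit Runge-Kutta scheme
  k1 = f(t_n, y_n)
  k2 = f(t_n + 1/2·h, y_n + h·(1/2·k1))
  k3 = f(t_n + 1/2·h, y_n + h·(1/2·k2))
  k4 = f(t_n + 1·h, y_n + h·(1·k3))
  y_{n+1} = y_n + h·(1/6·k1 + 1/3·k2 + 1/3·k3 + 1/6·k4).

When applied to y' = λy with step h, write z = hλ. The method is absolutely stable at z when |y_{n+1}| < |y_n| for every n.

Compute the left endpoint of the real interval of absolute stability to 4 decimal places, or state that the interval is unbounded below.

On y'=λy, z=hλ:
  order 4, 4-stage ⇒ R(z)=1+z+z^2/2+z^3/6+z^4/24
  (e.g. R(-1.19)=0.32075, |R|=0.32075)

Find x<0 with |R(x)|<1.
x=-1.19: |R|=0.3207
|R(-2.54)|=0.6889 |R(-2.46)|=0.6106 |R(-1.76)|=0.2800
Bisect:
  x_lo=-3.2583 |R|=1.9810  x_hi=-0.2310 |R|=0.7938
  mid=-1.74465 |R|=0.27822 →hi
  mid=-2.50149 |R|=0.64989 →hi
  mid=-2.87990 |R|=1.15227 →lo
  mid=-2.69070 |R|=0.86650 →hi
  mid=-2.78530 |R|=1.00001 →lo
  mid=-2.73800 |R|=0.93100 →hi
  mid=-2.76165 |R|=0.96493 →hi
  mid=-2.77347 |R|=0.98233 →hi
  mid=-2.77939 |R|=0.99113 →hi
  ...
  [-2.78530,-2.78512] ⇒ x*=-2.7853
Stable set (-2.7853, 0).

z* = -2.7853.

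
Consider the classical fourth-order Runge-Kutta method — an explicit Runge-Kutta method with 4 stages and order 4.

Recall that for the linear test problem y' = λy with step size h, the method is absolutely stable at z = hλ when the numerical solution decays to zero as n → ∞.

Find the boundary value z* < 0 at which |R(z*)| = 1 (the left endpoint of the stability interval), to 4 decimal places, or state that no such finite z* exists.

On y'=λy, z=hλ:
  order 4, 4-stage ⇒ R(z)=1+z+z^2/2+z^3/6+z^4/24
  (e.g. R(-1.7)=0.27417, |R|=0.27417)

Need |R(x)|<1, x<0.
x=-1.7: |R|=0.2742
|R(-2.02)|=0.3402 |R(-1.43)|=0.2793 |R(-0.66)|=0.5178
Bisect:
  x_lo=-3.3594 |R|=2.2715  x_hi=-0.3966 |R|=0.6727
  mid=-1.87802 |R|=0.29982 →hi
  mid=-2.61872 |R|=0.77657 →hi
  mid=-2.98908 |R|=1.35331 →lo
  mid=-2.80390 |R|=1.02842 →lo
  mid=-2.71131 |R|=0.89407 →hi
  mid=-2.75761 |R|=0.95905 →hi
  mid=-2.78075 |R|=0.99318 →hi
  ...
  [-2.78546,-2.78528] ⇒ x*=-2.7853
Stable set (-2.7853, 0).

z* = -2.7853.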